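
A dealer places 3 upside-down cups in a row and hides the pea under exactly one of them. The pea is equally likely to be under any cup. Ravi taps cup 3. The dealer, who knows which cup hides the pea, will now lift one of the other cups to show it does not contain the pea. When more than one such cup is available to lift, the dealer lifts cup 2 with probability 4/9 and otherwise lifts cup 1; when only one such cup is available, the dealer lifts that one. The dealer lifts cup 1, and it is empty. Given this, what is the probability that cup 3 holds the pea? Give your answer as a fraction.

Consider each possible location of the pea in turn.
If it is under cup 1 (prior 1/3): the dealer opened cup 1, so this case is ruled out; weight (1/3)·0 = 0.
If it is under cup 2 (prior 1/3): only cup 1 is available, probability 1; weight (1/3)·1 = 1/3.
If it is under cup 3 (prior 1/3): cup 2 is available but not opened, probability 5/9; weight (1/3)·(5/9) = 5/27.
The weights sum to 14/27.
So P(the pea under cup 3 | the dealer opened cup 1) = (5/27) / (14/27) = 5/14.

5/14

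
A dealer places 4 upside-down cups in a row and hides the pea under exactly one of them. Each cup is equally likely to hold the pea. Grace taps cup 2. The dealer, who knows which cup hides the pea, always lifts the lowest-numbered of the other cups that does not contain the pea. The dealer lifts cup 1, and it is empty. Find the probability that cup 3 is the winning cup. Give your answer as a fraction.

1/3

Consider each possible location of the pea in turn.
If it is under cup 1 (prior 1/4): the dealer opened cup 1, so this case is ruled out; weight (1/4)·0 = 0.
If it is under any of cups 2, 3, and 4 (prior 1/4 each): cup 1 is the lowest-numbered option available, probability 1; weight (1/4)·1 = 1/4 each.
The weights sum to 3/4.
So P(the pea under cup 3 | the dealer opened cup 1) = (1/4) / (3/4) = 1/3.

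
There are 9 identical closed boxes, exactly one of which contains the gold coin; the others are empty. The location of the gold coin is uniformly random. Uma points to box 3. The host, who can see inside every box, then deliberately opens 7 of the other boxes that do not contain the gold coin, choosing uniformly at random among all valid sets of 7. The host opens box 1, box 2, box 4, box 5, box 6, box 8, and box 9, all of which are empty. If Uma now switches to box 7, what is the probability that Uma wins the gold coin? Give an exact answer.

Consider each possible location of the gold coin in turn.
If it is in any of boxes 1, 2, 4, 5, 6, 8, and 9 (prior 1/9 each): that box was opened and seen not to hold the prize — ruled out; weight (1/9)·0 = 0 each.
If it is in box 3 (prior 1/9): the host has 8 equally likely choices, so probability 1/8; weight (1/9)·(1/8) = 1/72.
If it is in box 7 (prior 1/9): the host has no choice, probability 1; weight (1/9)·1 = 1/9.
The weights sum to 1/8.
So P(the gold coin in box 7 | the host opened box 1, box 2, box 4, box 5, box 6, box 8, and box 9) = (1/9) / (1/8) = 8/9.

8/9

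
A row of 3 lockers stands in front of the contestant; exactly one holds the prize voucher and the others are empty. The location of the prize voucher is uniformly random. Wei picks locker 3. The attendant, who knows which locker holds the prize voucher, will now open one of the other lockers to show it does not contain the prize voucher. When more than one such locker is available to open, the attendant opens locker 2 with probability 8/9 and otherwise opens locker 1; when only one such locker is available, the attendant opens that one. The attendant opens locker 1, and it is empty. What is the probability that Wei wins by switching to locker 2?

9/10

Condition on the true location of the prize voucher.
If it is in locker 1 (prior 1/3): the attendant opened locker 1, so this case is ruled out; weight (1/3)·0 = 0.
If it is in locker 2 (prior 1/3): only locker 1 is available, probability 1; weight (1/3)·1 = 1/3.
If it is in locker 3 (prior 1/3): locker 2 is available but not opened, probability 1/9; weight (1/3)·(1/9) = 1/27.
The weights sum to 10/27.
So P(the prize voucher in locker 2 | the attendant opened locker 1) = (1/3) / (10/27) = 9/10.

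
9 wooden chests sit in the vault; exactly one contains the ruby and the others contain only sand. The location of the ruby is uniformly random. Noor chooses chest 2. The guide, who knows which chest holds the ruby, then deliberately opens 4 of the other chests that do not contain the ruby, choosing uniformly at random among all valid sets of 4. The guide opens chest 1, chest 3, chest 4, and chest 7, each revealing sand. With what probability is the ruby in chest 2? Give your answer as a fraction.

Apply Bayes' rule, conditioning on where the ruby actually is.
If it is in any of chests 1, 3, 4, and 7 (prior 1/9 each): that chest was opened and seen not to hold the prize — ruled out; weight (1/9)·0 = 0 each.
If it is in chest 2 (prior 1/9): the guide has 70 equally likely choices, so probability 1/70; weight (1/9)·(1/70) = 1/630.
If it is in any of chests 5, 6, 8, and 9 (prior 1/9 each): the guide has 35 equally likely choices, so probability 1/35; weight (1/9)·(1/35) = 1/315 each.
The weights sum to 1/70.
So P(the ruby in chest 2 | the guide opened chest 1, chest 3, chest 4, and chest 7) = (1/630) / (1/70) = 1/9.

1/9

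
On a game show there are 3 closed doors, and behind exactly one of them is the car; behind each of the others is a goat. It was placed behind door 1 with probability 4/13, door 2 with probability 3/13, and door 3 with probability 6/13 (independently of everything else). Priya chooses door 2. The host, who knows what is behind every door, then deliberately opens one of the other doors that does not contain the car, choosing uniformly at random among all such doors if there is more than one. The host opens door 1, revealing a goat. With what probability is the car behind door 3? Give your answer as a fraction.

Consider each possible location of the car in turn.
If it is behind door 1 (prior 4/13): the host opened door 1, so this case is ruled out; weight (4/13)·0 = 0.
If it is behind door 2 (prior 3/13): the host has 2 equally likely choices, so probability 1/2; weight (3/13)·(1/2) = 3/26.
If it is behind door 3 (prior 6/13): the host has no choice, probability 1; weight (6/13)·1 = 6/13.
The weights sum to 15/26.
So P(the car behind door 3 | the host opened door 1) = (6/13) / (15/26) = 4/5.

4/5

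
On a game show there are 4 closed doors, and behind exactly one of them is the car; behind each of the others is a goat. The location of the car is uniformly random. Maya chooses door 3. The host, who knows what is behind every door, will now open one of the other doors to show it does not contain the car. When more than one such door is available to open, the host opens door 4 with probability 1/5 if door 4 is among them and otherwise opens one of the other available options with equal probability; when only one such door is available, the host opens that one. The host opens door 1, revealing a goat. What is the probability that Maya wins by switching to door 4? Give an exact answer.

Condition on the true location of the car.
If it is behind door 1 (prior 1/4): the host opened door 1, so this case is ruled out; weight (1/4)·0 = 0.
If it is behind door 2 (prior 1/4): door 4 is available but not opened, probability 4/5; weight (1/4)·(4/5) = 1/5.
If it is behind door 3 (prior 1/4): door 4 is available but not opened; door 1 gets probability (1 − 1/5)/2 = 2/5; weight (1/4)·(2/5) = 1/10.
If it is behind door 4 (prior 1/4): door 4 holds the prize so is unavailable; the host chooses uniformly among the 2 others, probability 1/2; weight (1/4)·(1/2) = 1/8.
The weights sum to 17/40.
So P(the car behind door 4 | the host opened door 1) = (1/8) / (17/40) = 5/17.

5/17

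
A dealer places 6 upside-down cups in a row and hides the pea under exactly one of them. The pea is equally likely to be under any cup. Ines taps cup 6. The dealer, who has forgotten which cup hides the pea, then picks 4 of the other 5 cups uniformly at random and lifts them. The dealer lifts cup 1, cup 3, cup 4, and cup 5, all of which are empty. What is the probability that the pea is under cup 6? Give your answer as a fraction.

1/2

Consider each possible location of the pea in turn.
If it is under any of cups 1, 3, 4, and 5 (prior 1/6 each): that cup was opened and seen not to hold the prize — ruled out; weight (1/6)·0 = 0 each.
If it is under either of cups 2 and 6 (prior 1/6 each): the dealer picks exactly this set with probability 1/5 regardless, and none is the prize; weight (1/6)·(1/5) = 1/30 each.
The weights sum to 1/15.
So P(the pea under cup 6 | the dealer opened cup 1, cup 3, cup 4, and cup 5) = (1/30) / (1/15) = 1/2.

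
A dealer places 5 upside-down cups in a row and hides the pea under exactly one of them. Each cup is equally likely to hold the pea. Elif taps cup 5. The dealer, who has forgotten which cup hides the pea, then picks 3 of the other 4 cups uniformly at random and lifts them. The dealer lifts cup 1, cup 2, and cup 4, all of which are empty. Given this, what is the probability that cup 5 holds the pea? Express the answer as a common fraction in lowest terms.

Apply Bayes' rule, conditioning on where the pea actually is.
If it is under any of cups 1, 2, and 4 (prior 1/5 each): that cup was opened and seen not to hold the prize — ruled out; weight (1/5)·0 = 0 each.
If it is under either of cups 3 and 5 (prior 1/5 each): the dealer picks exactly this set with probability 1/4 regardless, and none is the prize; weight (1/5)·(1/4) = 1/20 each.
The weights sum to 1/10.
So P(the pea under cup 5 | the dealer opened cup 1, cup 2, and cup 4) = (1/20) / (1/10) = 1/2.

1/2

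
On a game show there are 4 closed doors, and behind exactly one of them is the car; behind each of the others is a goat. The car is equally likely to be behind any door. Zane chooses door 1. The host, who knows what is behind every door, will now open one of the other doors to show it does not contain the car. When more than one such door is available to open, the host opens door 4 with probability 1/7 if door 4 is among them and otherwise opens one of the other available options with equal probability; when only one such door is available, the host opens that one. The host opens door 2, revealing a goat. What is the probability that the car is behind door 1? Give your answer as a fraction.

Consider each possible location of the car in turn.
If it is behind door 1 (prior 1/4): door 4 is available but not opened; door 2 gets probability (1 − 1/7)/2 = 3/7; weight (1/4)·(3/7) = 3/28.
If it is behind door 2 (prior 1/4): the host opened door 2, so this case is ruled out; weight (1/4)·0 = 0.
If it is behind door 3 (prior 1/4): door 4 is available but not opened, probability 6/7; weight (1/4)·(6/7) = 3/14.
If it is behind door 4 (prior 1/4): door 4 holds the prize so is unavailable; the host chooses uniformly among the 2 others, probability 1/2; weight (1/4)·(1/2) = 1/8.
The weights sum to 25/56.
So P(the car behind door 1 | the host opened door 2) = (3/28) / (25/56) = 6/25.

6/25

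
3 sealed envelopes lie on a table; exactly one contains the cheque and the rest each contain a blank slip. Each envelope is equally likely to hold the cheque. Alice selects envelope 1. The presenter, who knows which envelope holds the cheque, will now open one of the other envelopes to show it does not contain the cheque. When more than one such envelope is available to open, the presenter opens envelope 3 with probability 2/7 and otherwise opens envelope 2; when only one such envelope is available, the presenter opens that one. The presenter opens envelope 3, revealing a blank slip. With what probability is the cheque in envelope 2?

Consider each possible location of the cheque in turn.
If it is in envelope 1 (prior 1/3): envelope 3 is available, opened with probability 2/7; weight (1/3)·(2/7) = 2/21.
If it is in envelope 2 (prior 1/3): only envelope 3 is available, probability 1; weight (1/3)·1 = 1/3.
If it is in envelope 3 (prior 1/3): the presenter opened envelope 3, so this case is ruled out; weight (1/3)·0 = 0.
The weights sum to 3/7.
So P(the cheque in envelope 2 | the presenter opened envelope 3) = (1/3) / (3/7) = 7/9.

7/9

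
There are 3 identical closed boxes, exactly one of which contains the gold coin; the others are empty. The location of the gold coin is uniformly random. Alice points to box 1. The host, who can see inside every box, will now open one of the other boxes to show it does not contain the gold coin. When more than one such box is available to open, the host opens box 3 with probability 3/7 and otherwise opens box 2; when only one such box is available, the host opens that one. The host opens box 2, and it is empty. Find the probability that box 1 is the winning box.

Apply Bayes' rule, conditioning on where the gold coin actually is.
If it is in box 1 (prior 1/3): box 3 is available but not opened, probability 4/7; weight (1/3)·(4/7) = 4/21.
If it is in box 2 (prior 1/3): the host opened box 2, so this case is ruled out; weight (1/3)·0 = 0.
If it is in box 3 (prior 1/3): only box 2 is available, probability 1; weight (1/3)·1 = 1/3.
The weights sum to 11/21.
So P(the gold coin in box 1 | the host opened box 2) = (4/21) / (11/21) = 4/11.

4/11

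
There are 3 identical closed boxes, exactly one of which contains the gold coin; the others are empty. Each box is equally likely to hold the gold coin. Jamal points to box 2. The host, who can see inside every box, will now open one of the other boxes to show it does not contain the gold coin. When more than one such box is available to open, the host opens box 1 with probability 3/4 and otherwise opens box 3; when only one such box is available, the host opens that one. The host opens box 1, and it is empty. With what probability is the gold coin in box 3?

Apply Bayes' rule, conditioning on where the gold coin actually is.
If it is in box 1 (prior 1/3): the host opened box 1, so this case is ruled out; weight (1/3)·0 = 0.
If it is in box 2 (prior 1/3): box 1 is available, opened with probability 3/4; weight (1/3)·(3/4) = 1/4.
If it is in box 3 (prior 1/3): only box 1 is available, probability 1; weight (1/3)·1 = 1/3.
The weights sum to 7/12.
So P(the gold coin in box 3 | the host opened box 1) = (1/3) / (7/12) = 4/7.

4/7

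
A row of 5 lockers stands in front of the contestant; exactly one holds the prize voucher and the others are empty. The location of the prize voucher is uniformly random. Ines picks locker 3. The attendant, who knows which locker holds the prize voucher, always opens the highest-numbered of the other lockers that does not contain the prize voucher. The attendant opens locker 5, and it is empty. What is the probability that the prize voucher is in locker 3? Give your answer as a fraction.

Consider each possible location of the prize voucher in turn.
If it is in any of lockers 1, 2, 3, and 4 (prior 1/5 each): locker 5 is the highest-numbered option available, probability 1; weight (1/5)·1 = 1/5 each.
If it is in locker 5 (prior 1/5): the attendant opened locker 5, so this case is ruled out; weight (1/5)·0 = 0.
The weights sum to 4/5.
So P(the prize voucher in locker 3 | the attendant opened locker 5) = (1/5) / (4/5) = 1/4.

1/4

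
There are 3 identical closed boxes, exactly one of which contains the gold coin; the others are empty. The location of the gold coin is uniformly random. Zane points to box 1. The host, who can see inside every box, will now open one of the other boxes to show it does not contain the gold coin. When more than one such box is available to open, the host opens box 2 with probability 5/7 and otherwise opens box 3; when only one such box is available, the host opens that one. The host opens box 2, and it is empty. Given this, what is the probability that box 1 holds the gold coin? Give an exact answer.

5/12

Consider each possible location of the gold coin in turn.
If it is in box 1 (prior 1/3): box 2 is available, opened with probability 5/7; weight (1/3)·(5/7) = 5/21.
If it is in box 2 (prior 1/3): the host opened box 2, so this case is ruled out; weight (1/3)·0 = 0.
If it is in box 3 (prior 1/3): only box 2 is available, probability 1; weight (1/3)·1 = 1/3.
The weights sum to 4/7.
So P(the gold coin in box 1 | the host opened box 2) = (5/21) / (4/7) = 5/12.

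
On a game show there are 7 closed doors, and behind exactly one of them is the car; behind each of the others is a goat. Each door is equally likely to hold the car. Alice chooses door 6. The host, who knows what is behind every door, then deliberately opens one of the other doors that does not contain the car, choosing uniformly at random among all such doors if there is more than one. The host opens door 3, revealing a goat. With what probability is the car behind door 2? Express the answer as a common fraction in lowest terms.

Condition on the true location of the car.
If it is behind any of doors 1, 2, 4, 5, and 7 (prior 1/7 each): the host has 5 equally likely choices, so probability 1/5; weight (1/7)·(1/5) = 1/35 each.
If it is behind door 3 (prior 1/7): the host opened door 3, so this case is ruled out; weight (1/7)·0 = 0.
If it is behind door 6 (prior 1/7): the host has 6 equally likely choices, so probability 1/6; weight (1/7)·(1/6) = 1/42.
The weights sum to 1/6.
So P(the car behind door 2 | the host opened door 3) = (1/35) / (1/6) = 6/35.

6/35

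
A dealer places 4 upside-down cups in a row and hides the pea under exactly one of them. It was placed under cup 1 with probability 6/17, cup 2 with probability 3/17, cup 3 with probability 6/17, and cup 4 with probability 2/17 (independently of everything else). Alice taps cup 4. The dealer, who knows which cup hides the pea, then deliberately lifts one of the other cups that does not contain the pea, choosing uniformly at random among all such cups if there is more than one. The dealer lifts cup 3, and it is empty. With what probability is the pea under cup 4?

4/31

Apply Bayes' rule, conditioning on where the pea actually is.
If it is under cup 1 (prior 6/17): the dealer has 2 equally likely choices, so probability 1/2; weight (6/17)·(1/2) = 3/17.
If it is under cup 2 (prior 3/17): the dealer has 2 equally likely choices, so probability 1/2; weight (3/17)·(1/2) = 3/34.
If it is under cup 3 (prior 6/17): the dealer opened cup 3, so this case is ruled out; weight (6/17)·0 = 0.
If it is under cup 4 (prior 2/17): the dealer has 3 equally likely choices, so probability 1/3; weight (2/17)·(1/3) = 2/51.
The weights sum to 31/102.
So P(the pea under cup 4 | the dealer opened cup 3) = (2/51) / (31/102) = 4/31.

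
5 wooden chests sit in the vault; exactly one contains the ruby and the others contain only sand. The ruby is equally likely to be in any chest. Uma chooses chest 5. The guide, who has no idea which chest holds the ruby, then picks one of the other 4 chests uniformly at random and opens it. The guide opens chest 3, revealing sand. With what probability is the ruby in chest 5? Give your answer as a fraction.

1/4

Consider each possible location of the ruby in turn.
If it is in any of chests 1, 2, 4, and 5 (prior 1/5 each): the guide picks chest 3 with probability 1/4 regardless, and it is not the prize; weight (1/5)·(1/4) = 1/20 each.
If it is in chest 3 (prior 1/5): the guide opened chest 3, so this case is ruled out; weight (1/5)·0 = 0.
The weights sum to 1/5.
So P(the ruby in chest 5 | the guide opened chest 3) = (1/20) / (1/5) = 1/4.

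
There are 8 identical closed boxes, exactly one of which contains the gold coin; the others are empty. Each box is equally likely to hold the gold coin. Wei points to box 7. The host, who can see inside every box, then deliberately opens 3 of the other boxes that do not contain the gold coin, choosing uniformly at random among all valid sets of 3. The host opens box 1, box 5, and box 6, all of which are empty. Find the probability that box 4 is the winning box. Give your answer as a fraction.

Condition on the true location of the gold coin.
If it is in any of boxes 1, 5, and 6 (prior 1/8 each): that box was opened and seen not to hold the prize — ruled out; weight (1/8)·0 = 0 each.
If it is in any of boxes 2, 3, 4, and 8 (prior 1/8 each): the host has 20 equally likely choices, so probability 1/20; weight (1/8)·(1/20) = 1/160 each.
If it is in box 7 (prior 1/8): the host has 35 equally likely choices, so probability 1/35; weight (1/8)·(1/35) = 1/280.
The weights sum to 1/35.
So P(the gold coin in box 4 | the host opened box 1, box 5, and box 6) = (1/160) / (1/35) = 7/32.

7/32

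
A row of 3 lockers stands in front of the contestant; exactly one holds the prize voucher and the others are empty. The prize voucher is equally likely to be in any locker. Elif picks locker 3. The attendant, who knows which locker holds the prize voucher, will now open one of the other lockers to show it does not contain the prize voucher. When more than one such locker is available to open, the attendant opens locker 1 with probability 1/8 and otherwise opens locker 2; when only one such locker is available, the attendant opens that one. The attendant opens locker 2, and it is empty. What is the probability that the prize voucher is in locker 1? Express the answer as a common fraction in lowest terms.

8/15

Consider each possible location of the prize voucher in turn.
If it is in locker 1 (prior 1/3): only locker 2 is available, probability 1; weight (1/3)·1 = 1/3.
If it is in locker 2 (prior 1/3): the attendant opened locker 2, so this case is ruled out; weight (1/3)·0 = 0.
If it is in locker 3 (prior 1/3): locker 1 is available but not opened, probability 7/8; weight (1/3)·(7/8) = 7/24.
The weights sum to 5/8.
So P(the prize voucher in locker 1 | the attendant opened locker 2) = (1/3) / (5/8) = 8/15.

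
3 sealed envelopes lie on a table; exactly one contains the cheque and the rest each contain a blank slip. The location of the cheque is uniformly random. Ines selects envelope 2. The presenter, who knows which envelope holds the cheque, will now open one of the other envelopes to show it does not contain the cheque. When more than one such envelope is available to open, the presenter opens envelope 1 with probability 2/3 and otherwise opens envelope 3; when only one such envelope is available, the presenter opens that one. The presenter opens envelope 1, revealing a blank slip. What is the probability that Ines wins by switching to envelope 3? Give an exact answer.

Apply Bayes' rule, conditioning on where the cheque actually is.
If it is in envelope 1 (prior 1/3): the presenter opened envelope 1, so this case is ruled out; weight (1/3)·0 = 0.
If it is in envelope 2 (prior 1/3): envelope 1 is available, opened with probability 2/3; weight (1/3)·(2/3) = 2/9.
If it is in envelope 3 (prior 1/3): only envelope 1 is available, probability 1; weight (1/3)·1 = 1/3.
The weights sum to 5/9.
So P(the cheque in envelope 3 | the presenter opened envelope 1) = (1/3) / (5/9) = 3/5.

3/5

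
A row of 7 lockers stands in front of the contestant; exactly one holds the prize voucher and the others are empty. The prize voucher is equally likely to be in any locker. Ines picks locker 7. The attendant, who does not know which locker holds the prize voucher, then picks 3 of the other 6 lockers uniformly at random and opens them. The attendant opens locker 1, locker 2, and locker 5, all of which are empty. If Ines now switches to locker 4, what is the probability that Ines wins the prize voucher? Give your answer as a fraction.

Apply Bayes' rule, conditioning on where the prize voucher actually is.
If it is in any of lockers 1, 2, and 5 (prior 1/7 each): that locker was opened and seen not to hold the prize — ruled out; weight (1/7)·0 = 0 each.
If it is in any of lockers 3, 4, 6, and 7 (prior 1/7 each): the attendant picks exactly this set with probability 1/20 regardless, and none is the prize; weight (1/7)·(1/20) = 1/140 each.
The weights sum to 1/35.
So P(the prize voucher in locker 4 | the attendant opened locker 1, locker 2, and locker 5) = (1/140) / (1/35) = 1/4.

1/4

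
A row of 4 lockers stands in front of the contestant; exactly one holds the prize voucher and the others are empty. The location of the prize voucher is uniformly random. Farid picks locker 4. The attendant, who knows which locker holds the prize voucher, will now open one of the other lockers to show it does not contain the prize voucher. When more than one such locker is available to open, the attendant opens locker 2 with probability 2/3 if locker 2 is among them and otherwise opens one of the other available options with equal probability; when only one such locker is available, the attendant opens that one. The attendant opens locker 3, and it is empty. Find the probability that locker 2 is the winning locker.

Apply Bayes' rule, conditioning on where the prize voucher actually is.
If it is in locker 1 (prior 1/4): locker 2 is available but not opened, probability 1/3; weight (1/4)·(1/3) = 1/12.
If it is in locker 2 (prior 1/4): locker 2 holds the prize so is unavailable; the attendant chooses uniformly among the 2 others, probability 1/2; weight (1/4)·(1/2) = 1/8.
If it is in locker 3 (prior 1/4): the attendant opened locker 3, so this case is ruled out; weight (1/4)·0 = 0.
If it is in locker 4 (prior 1/4): locker 2 is available but not opened; locker 3 gets probability (1 − 2/3)/2 = 1/6; weight (1/4)·(1/6) = 1/24.
The weights sum to 1/4.
So P(the prize voucher in locker 2 | the attendant opened locker 3) = (1/8) / (1/4) = 1/2.

1/2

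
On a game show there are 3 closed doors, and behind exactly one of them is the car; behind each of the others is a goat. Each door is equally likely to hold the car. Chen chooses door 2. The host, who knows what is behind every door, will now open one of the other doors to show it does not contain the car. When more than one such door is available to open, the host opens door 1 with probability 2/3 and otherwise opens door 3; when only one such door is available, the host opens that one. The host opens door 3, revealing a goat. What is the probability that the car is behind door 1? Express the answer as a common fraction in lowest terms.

Consider each possible location of the car in turn.
If it is behind door 1 (prior 1/3): only door 3 is available, probability 1; weight (1/3)·1 = 1/3.
If it is behind door 2 (prior 1/3): door 1 is available but not opened, probability 1/3; weight (1/3)·(1/3) = 1/9.
If it is behind door 3 (prior 1/3): the host opened door 3, so this case is ruled out; weight (1/3)·0 = 0.
The weights sum to 4/9.
So P(the car behind door 1 | the host opened door 3) = (1/3) / (4/9) = 3/4.

3/4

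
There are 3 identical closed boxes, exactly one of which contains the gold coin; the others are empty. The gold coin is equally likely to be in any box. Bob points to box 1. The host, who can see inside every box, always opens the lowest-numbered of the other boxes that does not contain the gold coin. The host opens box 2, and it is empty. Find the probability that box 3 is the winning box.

Apply Bayes' rule, conditioning on where the gold coin actually is.
If it is in either of boxes 1 and 3 (prior 1/3 each): box 2 is the lowest-numbered option available, probability 1; weight (1/3)·1 = 1/3 each.
If it is in box 2 (prior 1/3): the host opened box 2, so this case is ruled out; weight (1/3)·0 = 0.
The weights sum to 2/3.
So P(the gold coin in box 3 | the host opened box 2) = (1/3) / (2/3) = 1/2.

1/2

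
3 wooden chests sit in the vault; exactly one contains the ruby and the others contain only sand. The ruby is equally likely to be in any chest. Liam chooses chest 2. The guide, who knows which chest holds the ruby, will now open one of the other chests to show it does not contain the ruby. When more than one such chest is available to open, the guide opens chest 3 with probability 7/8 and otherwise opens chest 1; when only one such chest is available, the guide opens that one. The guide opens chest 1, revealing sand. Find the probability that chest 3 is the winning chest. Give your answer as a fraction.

Condition on the true location of the ruby.
If it is in chest 1 (prior 1/3): the guide opened chest 1, so this case is ruled out; weight (1/3)·0 = 0.
If it is in chest 2 (prior 1/3): chest 3 is available but not opened, probability 1/8; weight (1/3)·(1/8) = 1/24.
If it is in chest 3 (prior 1/3): only chest 1 is available, probability 1; weight (1/3)·1 = 1/3.
The weights sum to 3/8.
So P(the ruby in chest 3 | the guide opened chest 1) = (1/3) / (3/8) = 8/9.

8/9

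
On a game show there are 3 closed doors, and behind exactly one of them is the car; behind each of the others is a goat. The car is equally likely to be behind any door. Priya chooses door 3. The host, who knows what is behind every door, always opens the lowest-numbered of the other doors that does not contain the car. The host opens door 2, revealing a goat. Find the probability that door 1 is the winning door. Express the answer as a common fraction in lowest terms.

1

Consider each possible location of the car in turn.
If it is behind door 1 (prior 1/3): door 2 is the lowest-numbered option available, probability 1; weight (1/3)·1 = 1/3.
If it is behind door 2 (prior 1/3): the host opened door 2, so this case is ruled out; weight (1/3)·0 = 0.
If it is behind door 3 (prior 1/3): the host would have opened door 1 instead, probability 0; weight (1/3)·0 = 0.
The weights sum to 1/3.
So P(the car behind door 1 | the host opened door 2) = (1/3) / (1/3) = 1.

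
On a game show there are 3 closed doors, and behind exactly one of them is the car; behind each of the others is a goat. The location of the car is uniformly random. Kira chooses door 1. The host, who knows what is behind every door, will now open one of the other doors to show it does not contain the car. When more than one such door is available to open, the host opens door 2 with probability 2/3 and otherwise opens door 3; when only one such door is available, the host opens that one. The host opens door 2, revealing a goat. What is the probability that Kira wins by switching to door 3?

3/5

Consider each possible location of the car in turn.
If it is behind door 1 (prior 1/3): door 2 is available, opened with probability 2/3; weight (1/3)·(2/3) = 2/9.
If it is behind door 2 (prior 1/3): the host opened door 2, so this case is ruled out; weight (1/3)·0 = 0.
If it is behind door 3 (prior 1/3): only door 2 is available, probability 1; weight (1/3)·1 = 1/3.
The weights sum to 5/9.
So P(the car behind door 3 | the host opened door 2) = (1/3) / (5/9) = 3/5.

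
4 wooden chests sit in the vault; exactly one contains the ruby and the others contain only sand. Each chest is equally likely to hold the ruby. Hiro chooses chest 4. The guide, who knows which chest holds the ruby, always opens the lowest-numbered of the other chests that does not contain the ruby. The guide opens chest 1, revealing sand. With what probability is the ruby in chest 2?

1/3

Consider each possible location of the ruby in turn.
If it is in chest 1 (prior 1/4): the guide opened chest 1, so this case is ruled out; weight (1/4)·0 = 0.
If it is in any of chests 2, 3, and 4 (prior 1/4 each): chest 1 is the lowest-numbered option available, probability 1; weight (1/4)·1 = 1/4 each.
The weights sum to 3/4.
So P(the ruby in chest 2 | the guide opened chest 1) = (1/4) / (3/4) = 1/3.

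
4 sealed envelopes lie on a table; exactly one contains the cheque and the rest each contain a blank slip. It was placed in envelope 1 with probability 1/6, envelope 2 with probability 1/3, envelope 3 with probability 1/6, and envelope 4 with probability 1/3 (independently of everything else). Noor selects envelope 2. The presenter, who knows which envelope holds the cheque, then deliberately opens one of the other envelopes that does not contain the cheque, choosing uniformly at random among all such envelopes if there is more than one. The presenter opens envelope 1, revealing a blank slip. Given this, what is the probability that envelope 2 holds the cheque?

4/13

Apply Bayes' rule, conditioning on where the cheque actually is.
If it is in envelope 1 (prior 1/6): the presenter opened envelope 1, so this case is ruled out; weight (1/6)·0 = 0.
If it is in envelope 2 (prior 1/3): the presenter has 3 equally likely choices, so probability 1/3; weight (1/3)·(1/3) = 1/9.
If it is in envelope 3 (prior 1/6): the presenter has 2 equally likely choices, so probability 1/2; weight (1/6)·(1/2) = 1/12.
If it is in envelope 4 (prior 1/3): the presenter has 2 equally likely choices, so probability 1/2; weight (1/3)·(1/2) = 1/6.
The weights sum to 13/36.
So P(the cheque in envelope 2 | the presenter opened envelope 1) = (1/9) / (13/36) = 4/13.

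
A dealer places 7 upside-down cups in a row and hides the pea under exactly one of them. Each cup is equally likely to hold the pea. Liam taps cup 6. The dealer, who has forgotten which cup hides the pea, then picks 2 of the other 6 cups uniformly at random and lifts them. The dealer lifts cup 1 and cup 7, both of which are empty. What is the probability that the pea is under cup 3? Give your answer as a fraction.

Apply Bayes' rule, conditioning on where the pea actually is.
If it is under either of cups 1 and 7 (prior 1/7 each): that cup was opened and seen not to hold the prize — ruled out; weight (1/7)·0 = 0 each.
If it is under any of cups 2, 3, 4, 5, and 6 (prior 1/7 each): the dealer picks exactly this set with probability 1/15 regardless, and none is the prize; weight (1/7)·(1/15) = 1/105 each.
The weights sum to 1/21.
So P(the pea under cup 3 | the dealer opened cup 1 and cup 7) = (1/105) / (1/21) = 1/5.

1/5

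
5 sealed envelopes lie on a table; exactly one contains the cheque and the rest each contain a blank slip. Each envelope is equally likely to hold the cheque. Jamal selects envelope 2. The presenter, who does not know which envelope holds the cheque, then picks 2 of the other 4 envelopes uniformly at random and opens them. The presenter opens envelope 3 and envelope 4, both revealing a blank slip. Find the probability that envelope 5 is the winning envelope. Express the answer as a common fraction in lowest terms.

Apply Bayes' rule, conditioning on where the cheque actually is.
If it is in any of envelopes 1, 2, and 5 (prior 1/5 each): the presenter picks exactly this set with probability 1/6 regardless, and none is the prize; weight (1/5)·(1/6) = 1/30 each.
If it is in either of envelopes 3 and 4 (prior 1/5 each): that envelope was opened and seen not to hold the prize — ruled out; weight (1/5)·0 = 0 each.
The weights sum to 1/10.
So P(the cheque in envelope 5 | the presenter opened envelope 3 and envelope 4) = (1/30) / (1/10) = 1/3.

1/3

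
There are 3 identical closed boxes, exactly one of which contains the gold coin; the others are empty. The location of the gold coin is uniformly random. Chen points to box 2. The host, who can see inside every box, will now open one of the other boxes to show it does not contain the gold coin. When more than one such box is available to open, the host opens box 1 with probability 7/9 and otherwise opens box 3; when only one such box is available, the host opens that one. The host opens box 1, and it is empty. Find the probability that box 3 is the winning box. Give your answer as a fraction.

Apply Bayes' rule, conditioning on where the gold coin actually is.
If it is in box 1 (prior 1/3): the host opened box 1, so this case is ruled out; weight (1/3)·0 = 0.
If it is in box 2 (prior 1/3): box 1 is available, opened with probability 7/9; weight (1/3)·(7/9) = 7/27.
If it is in box 3 (prior 1/3): only box 1 is available, probability 1; weight (1/3)·1 = 1/3.
The weights sum to 16/27.
So P(the gold coin in box 3 | the host opened box 1) = (1/3) / (16/27) = 9/16.

9/16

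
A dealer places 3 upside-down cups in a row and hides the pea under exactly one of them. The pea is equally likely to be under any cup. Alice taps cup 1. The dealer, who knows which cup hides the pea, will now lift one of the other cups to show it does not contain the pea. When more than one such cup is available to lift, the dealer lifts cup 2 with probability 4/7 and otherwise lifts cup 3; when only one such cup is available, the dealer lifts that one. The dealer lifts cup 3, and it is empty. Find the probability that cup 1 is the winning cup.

3/10

Consider each possible location of the pea in turn.
If it is under cup 1 (prior 1/3): cup 2 is available but not opened, probability 3/7; weight (1/3)·(3/7) = 1/7.
If it is under cup 2 (prior 1/3): only cup 3 is available, probability 1; weight (1/3)·1 = 1/3.
If it is under cup 3 (prior 1/3): the dealer opened cup 3, so this case is ruled out; weight (1/3)·0 = 0.
The weights sum to 10/21.
So P(the pea under cup 1 | the dealer opened cup 3) = (1/7) / (10/21) = 3/10.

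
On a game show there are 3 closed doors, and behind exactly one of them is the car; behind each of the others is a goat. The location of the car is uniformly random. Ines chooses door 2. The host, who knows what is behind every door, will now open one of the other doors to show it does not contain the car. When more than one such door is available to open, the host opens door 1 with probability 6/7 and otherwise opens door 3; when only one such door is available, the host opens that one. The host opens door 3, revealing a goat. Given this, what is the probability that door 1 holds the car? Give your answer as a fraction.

Consider each possible location of the car in turn.
If it is behind door 1 (prior 1/3): only door 3 is available, probability 1; weight (1/3)·1 = 1/3.
If it is behind door 2 (prior 1/3): door 1 is available but not opened, probability 1/7; weight (1/3)·(1/7) = 1/21.
If it is behind door 3 (prior 1/3): the host opened door 3, so this case is ruled out; weight (1/3)·0 = 0.
The weights sum to 8/21.
So P(the car behind door 1 | the host opened door 3) = (1/3) / (8/21) = 7/8.

7/8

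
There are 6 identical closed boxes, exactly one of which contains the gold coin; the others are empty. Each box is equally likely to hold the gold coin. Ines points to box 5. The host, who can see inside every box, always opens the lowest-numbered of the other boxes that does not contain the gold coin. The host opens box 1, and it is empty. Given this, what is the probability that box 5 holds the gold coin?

1/5

Condition on the true location of the gold coin.
If it is in box 1 (prior 1/6): the host opened box 1, so this case is ruled out; weight (1/6)·0 = 0.
If it is in any of boxes 2, 3, 4, 5, and 6 (prior 1/6 each): box 1 is the lowest-numbered option available, probability 1; weight (1/6)·1 = 1/6 each.
The weights sum to 5/6.
So P(the gold coin in box 5 | the host opened box 1) = (1/6) / (5/6) = 1/5.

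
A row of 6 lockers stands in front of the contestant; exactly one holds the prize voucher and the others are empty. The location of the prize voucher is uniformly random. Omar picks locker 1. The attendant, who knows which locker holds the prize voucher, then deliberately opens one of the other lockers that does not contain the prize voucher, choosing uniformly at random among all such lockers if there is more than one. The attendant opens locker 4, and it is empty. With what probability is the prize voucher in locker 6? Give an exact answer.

5/24

Consider each possible location of the prize voucher in turn.
If it is in locker 1 (prior 1/6): the attendant has 5 equally likely choices, so probability 1/5; weight (1/6)·(1/5) = 1/30.
If it is in any of lockers 2, 3, 5, and 6 (prior 1/6 each): the attendant has 4 equally likely choices, so probability 1/4; weight (1/6)·(1/4) = 1/24 each.
If it is in locker 4 (prior 1/6): the attendant opened locker 4, so this case is ruled out; weight (1/6)·0 = 0.
The weights sum to 1/5.
So P(the prize voucher in locker 6 | the attendant opened locker 4) = (1/24) / (1/5) = 5/24.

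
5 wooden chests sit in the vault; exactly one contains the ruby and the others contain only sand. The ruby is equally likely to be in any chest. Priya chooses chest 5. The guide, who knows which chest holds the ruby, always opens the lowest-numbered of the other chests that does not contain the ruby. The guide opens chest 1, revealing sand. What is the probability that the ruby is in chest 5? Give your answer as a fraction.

Consider each possible location of the ruby in turn.
If it is in chest 1 (prior 1/5): the guide opened chest 1, so this case is ruled out; weight (1/5)·0 = 0.
If it is in any of chests 2, 3, 4, and 5 (prior 1/5 each): chest 1 is the lowest-numbered option available, probability 1; weight (1/5)·1 = 1/5 each.
The weights sum to 4/5.
So P(the ruby in chest 5 | the guide opened chest 1) = (1/5) / (4/5) = 1/4.

1/4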